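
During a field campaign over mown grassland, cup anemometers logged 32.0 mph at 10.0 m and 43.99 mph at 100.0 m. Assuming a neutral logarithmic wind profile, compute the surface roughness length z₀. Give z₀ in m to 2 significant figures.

Log law: V(z) ∝ ln(z/z₀). With r = V₁/V₂ = 32.0/43.99 = 0.72744,
r · ln(z₂/z₀) = ln(z₁/z₀) ⇒ ln z₀ = (ln z₁ − r·ln z₂)/(1 − r)
ln z₀ = (2.30259 − 0.72744×4.60517) / 0.27256 = -3.8428
z₀ = exp(-3.8428) = 0.02143 m

z₀ ≈ 0.021 m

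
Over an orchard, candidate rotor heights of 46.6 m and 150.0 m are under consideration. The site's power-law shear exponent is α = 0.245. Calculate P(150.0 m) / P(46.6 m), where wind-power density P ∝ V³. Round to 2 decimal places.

2.36

Speed ratio: V_B/V_A = (z_B/z_A)^α = (150.0/46.6)^0.245 = (3.2189)^0.245 = 1.33164
Power-density ratio: P_B/P_A = (V_B/V_A)³ = (1.33164)³ = 2.36137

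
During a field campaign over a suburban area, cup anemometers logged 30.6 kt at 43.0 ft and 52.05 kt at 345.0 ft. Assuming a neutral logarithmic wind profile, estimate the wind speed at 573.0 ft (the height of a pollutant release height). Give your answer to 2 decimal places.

57.28 kt

Log law: V ∝ ln(z/z₀). From the pair, with r = V₁/V₂ = 0.58790,
ln z₀ = (ln z₁ − r·ln z₂)/(1 − r) = (3.7612 − 0.58790×5.8435)/0.41210 = 0.7906 → z₀ = 2.205 ft
V₃ = V₁ · ln(z₃/z₀)/ln(z₁/z₀) = 30.6 × 5.5603/2.9706 = 57.2761 kt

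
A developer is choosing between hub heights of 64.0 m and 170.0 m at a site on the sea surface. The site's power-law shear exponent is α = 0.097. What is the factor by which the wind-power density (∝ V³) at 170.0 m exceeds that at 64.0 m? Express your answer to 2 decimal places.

Speed ratio: V_B/V_A = (z_B/z_A)^α = (170.0/64.0)^0.097 = (2.6562)^0.097 = 1.09940
Power-density ratio: P_B/P_A = (V_B/V_A)³ = (1.09940)³ = 1.32881

1.33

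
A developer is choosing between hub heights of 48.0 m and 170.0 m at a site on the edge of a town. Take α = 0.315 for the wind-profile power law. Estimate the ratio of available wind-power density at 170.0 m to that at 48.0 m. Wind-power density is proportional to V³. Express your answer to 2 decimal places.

Speed ratio: V_B/V_A = (z_B/z_A)^α = (170.0/48.0)^0.315 = (3.5417)^0.315 = 1.48936
Power-density ratio: P_B/P_A = (V_B/V_A)³ = (1.48936)³ = 3.30371

3.30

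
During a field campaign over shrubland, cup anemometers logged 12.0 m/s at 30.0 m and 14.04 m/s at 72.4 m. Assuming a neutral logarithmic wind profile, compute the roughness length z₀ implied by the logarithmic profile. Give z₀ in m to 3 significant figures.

Log law: V(z) ∝ ln(z/z₀). With r = V₁/V₂ = 12.0/14.04 = 0.85470,
r · ln(z₂/z₀) = ln(z₁/z₀) ⇒ ln z₀ = (ln z₁ − r·ln z₂)/(1 − r)
ln z₀ = (3.40120 − 0.85470×4.28221) / 0.14530 = -1.7812
z₀ = exp(-1.7812) = 0.1684 m

z₀ ≈ 0.168 m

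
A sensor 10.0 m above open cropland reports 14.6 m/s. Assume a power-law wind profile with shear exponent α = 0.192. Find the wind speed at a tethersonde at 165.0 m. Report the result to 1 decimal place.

25.0 m/s

Power-law profile: V₂ = V₁ · (z₂/z₁)^α
V₂ = 14.6 × (165.0/10.0)^0.192 = 14.6 × (16.5000)^0.192
    = 14.6 × 1.7130 = 25.0098 m/s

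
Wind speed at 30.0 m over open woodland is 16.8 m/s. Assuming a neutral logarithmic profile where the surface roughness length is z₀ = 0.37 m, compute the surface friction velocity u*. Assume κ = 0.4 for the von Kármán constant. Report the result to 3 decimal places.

u* ≈ 1.529 m/s

Log law: V(z) = (u*/κ) · ln(z/z₀) ⇒ u* = κ · V / ln(z/z₀)
u* = 0.4 × 16.8 / ln(30.0/0.37) = 0.4 × 16.8 / 4.3954
   = 6.7200 / 4.3954 = 1.5289 m/s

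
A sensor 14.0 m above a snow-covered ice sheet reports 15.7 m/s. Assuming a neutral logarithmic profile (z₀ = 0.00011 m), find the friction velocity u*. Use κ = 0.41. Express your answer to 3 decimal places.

Log law: V(z) = (u*/κ) · ln(z/z₀) ⇒ u* = κ · V / ln(z/z₀)
u* = 0.41 × 15.7 / ln(14.0/0.00011) = 0.41 × 15.7 / 11.7541
   = 6.4370 / 11.7541 = 0.5476 m/s

u* ≈ 0.548 m/s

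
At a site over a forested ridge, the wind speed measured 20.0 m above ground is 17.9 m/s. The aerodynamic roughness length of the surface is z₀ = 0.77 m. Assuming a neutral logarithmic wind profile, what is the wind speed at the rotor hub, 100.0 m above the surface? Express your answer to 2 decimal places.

Log law: V(z) ∝ ln(z/z₀), so V₂/V₁ = ln(z₂/z₀) / ln(z₁/z₀).
ln(100.0/0.77) = 4.8665, ln(20.0/0.77) = 3.2571
V₂ = 17.9 × 4.8665/3.2571 = 17.9 × 1.4941 = 26.7450 m/s

26.74 m/s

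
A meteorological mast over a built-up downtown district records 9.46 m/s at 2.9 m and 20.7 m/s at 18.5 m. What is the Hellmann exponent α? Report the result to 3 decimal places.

Power law: V₂/V₁ = (z₂/z₁)^α ⇒ α = ln(V₂/V₁) / ln(z₂/z₁)
α = ln(20.7/9.46) / ln(18.5/2.9) = ln(2.1882) / ln(6.3793)
  = 0.78306 / 1.85306 = 0.42258

α ≈ 0.423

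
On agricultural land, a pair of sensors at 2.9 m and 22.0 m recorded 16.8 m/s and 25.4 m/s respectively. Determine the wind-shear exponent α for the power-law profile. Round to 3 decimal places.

Power law: V₂/V₁ = (z₂/z₁)^α ⇒ α = ln(V₂/V₁) / ln(z₂/z₁)
α = ln(25.4/16.8) / ln(22.0/2.9) = ln(1.5119) / ln(7.5862)
  = 0.41337 / 2.02633 = 0.20400

α ≈ 0.204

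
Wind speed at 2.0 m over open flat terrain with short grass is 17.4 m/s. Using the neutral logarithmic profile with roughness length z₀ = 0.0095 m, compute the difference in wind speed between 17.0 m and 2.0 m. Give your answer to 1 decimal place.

Log law: V₂ = V₁ · ln(z₂/z₀)/ln(z₁/z₀) = 17.4 × 7.4897/5.3496 = 24.3607 m/s
ΔV = 24.3607 − 17.4 = 6.9607 m/s

7.0 m/s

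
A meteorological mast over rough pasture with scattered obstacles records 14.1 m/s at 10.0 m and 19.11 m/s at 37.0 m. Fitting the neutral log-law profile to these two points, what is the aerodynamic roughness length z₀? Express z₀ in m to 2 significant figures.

z₀ ≈ 0.25 m

Log law: V(z) ∝ ln(z/z₀). With r = V₁/V₂ = 14.1/19.11 = 0.73783,
r · ln(z₂/z₀) = ln(z₁/z₀) ⇒ ln z₀ = (ln z₁ − r·ln z₂)/(1 − r)
ln z₀ = (2.30259 − 0.73783×3.61092) / 0.26217 = -1.3795
z₀ = exp(-1.3795) = 0.2517 m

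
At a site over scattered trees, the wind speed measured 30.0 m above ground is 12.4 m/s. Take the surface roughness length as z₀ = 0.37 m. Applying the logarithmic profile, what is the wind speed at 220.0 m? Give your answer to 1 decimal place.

18.0 m/s

Log law: V(z) ∝ ln(z/z₀), so V₂/V₁ = ln(z₂/z₀) / ln(z₁/z₀).
ln(220.0/0.37) = 6.3879, ln(30.0/0.37) = 4.3954
V₂ = 12.4 × 6.3879/4.3954 = 12.4 × 1.4533 = 18.0208 m/s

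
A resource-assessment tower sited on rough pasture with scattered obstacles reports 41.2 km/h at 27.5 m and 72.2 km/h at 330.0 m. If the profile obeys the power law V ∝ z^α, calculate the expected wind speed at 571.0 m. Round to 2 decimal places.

First find α: α = ln(V₂/V₁)/ln(z₂/z₁) = ln(72.2/41.2)/ln(330.0/27.5) = 0.56100/2.48491 = 0.2258
Extrapolate from 330.0 m to 571.0 m: V₃ = 72.2 × (571.0/330.0)^0.2258 = 72.2 × 1.1318 = 81.7140 km/h

81.71 km/h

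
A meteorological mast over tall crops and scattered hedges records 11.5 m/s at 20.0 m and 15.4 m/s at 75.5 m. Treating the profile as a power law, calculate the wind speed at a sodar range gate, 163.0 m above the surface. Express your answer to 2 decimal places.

18.24 m/s

First find α: α = ln(V₂/V₁)/ln(z₂/z₁) = ln(15.4/11.5)/ln(75.5/20.0) = 0.29202/1.32840 = 0.2198
Extrapolate from 75.5 m to 163.0 m: V₃ = 15.4 × (163.0/75.5)^0.2198 = 15.4 × 1.1843 = 18.2388 m/s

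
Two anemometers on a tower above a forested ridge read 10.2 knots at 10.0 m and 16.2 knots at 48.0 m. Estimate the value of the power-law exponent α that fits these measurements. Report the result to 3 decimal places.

α ≈ 0.295

Power law: V₂/V₁ = (z₂/z₁)^α ⇒ α = ln(V₂/V₁) / ln(z₂/z₁)
α = ln(16.2/10.2) / ln(48.0/10.0) = ln(1.5882) / ln(4.8000)
  = 0.46262 / 1.56862 = 0.29492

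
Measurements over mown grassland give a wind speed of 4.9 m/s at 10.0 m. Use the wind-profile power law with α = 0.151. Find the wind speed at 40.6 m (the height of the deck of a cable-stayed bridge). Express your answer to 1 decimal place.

6.1 m/s

Power-law profile: V₂ = V₁ · (z₂/z₁)^α
V₂ = 4.9 × (40.6/10.0)^0.151 = 4.9 × (4.0600)^0.151
    = 4.9 × 1.2356 = 6.0546 m/s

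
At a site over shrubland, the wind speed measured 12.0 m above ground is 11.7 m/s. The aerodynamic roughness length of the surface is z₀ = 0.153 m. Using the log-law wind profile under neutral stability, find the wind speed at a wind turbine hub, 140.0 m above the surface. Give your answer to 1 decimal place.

18.3 m/s

Log law: V(z) ∝ ln(z/z₀), so V₂/V₁ = ln(z₂/z₀) / ln(z₁/z₀).
ln(140.0/0.153) = 6.8190, ln(12.0/0.153) = 4.3622
V₂ = 11.7 × 6.8190/4.3622 = 11.7 × 1.5632 = 18.2893 m/s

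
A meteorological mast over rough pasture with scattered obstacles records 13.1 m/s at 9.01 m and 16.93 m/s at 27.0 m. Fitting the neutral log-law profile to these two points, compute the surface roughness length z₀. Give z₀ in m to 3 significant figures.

Log law: V(z) ∝ ln(z/z₀). With r = V₁/V₂ = 13.1/16.93 = 0.77377,
r · ln(z₂/z₀) = ln(z₁/z₀) ⇒ ln z₀ = (ln z₁ − r·ln z₂)/(1 − r)
ln z₀ = (2.19834 − 0.77377×3.29584) / 0.22623 = -1.5555
z₀ = exp(-1.5555) = 0.2111 m

z₀ ≈ 0.211 m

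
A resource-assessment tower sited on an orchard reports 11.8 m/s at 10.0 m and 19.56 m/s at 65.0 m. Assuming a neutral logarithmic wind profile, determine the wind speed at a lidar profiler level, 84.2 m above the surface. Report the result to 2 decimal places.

20.63 m/s

Log law: V ∝ ln(z/z₀). From the pair, with r = V₁/V₂ = 0.60327,
ln z₀ = (ln z₁ − r·ln z₂)/(1 − r) = (2.3026 − 0.60327×4.1744)/0.39673 = -0.5437 → z₀ = 0.5806 m
V₃ = V₁ · ln(z₃/z₀)/ln(z₁/z₀) = 11.8 × 4.9769/2.8463 = 20.6329 m/s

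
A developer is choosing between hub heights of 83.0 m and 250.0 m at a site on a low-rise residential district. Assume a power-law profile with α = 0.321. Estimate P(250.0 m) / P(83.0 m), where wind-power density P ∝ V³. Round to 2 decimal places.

2.89

Speed ratio: V_B/V_A = (z_B/z_A)^α = (250.0/83.0)^0.321 = (3.0120)^0.321 = 1.42467
Power-density ratio: P_B/P_A = (V_B/V_A)³ = (1.42467)³ = 2.89164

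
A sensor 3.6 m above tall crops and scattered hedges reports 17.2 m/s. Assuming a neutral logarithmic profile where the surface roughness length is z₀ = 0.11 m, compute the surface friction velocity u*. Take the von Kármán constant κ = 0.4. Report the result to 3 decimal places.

u* ≈ 1.972 m/s

Log law: V(z) = (u*/κ) · ln(z/z₀) ⇒ u* = κ · V / ln(z/z₀)
u* = 0.4 × 17.2 / ln(3.6/0.11) = 0.4 × 17.2 / 3.4882
   = 6.8800 / 3.4882 = 1.9724 m/s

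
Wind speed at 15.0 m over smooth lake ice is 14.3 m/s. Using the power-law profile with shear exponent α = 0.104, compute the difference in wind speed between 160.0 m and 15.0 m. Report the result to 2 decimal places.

Power law: V₂ = V₁ · (z₂/z₁)^α = 14.3 × (10.6667)^0.104 = 18.2916 m/s
ΔV = 18.2916 − 14.3 = 3.9916 m/s

3.99 m/s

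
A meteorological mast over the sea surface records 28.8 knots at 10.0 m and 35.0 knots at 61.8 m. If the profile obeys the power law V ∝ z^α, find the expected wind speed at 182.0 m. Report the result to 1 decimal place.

First find α: α = ln(V₂/V₁)/ln(z₂/z₁) = ln(35.0/28.8)/ln(61.8/10.0) = 0.19497/1.82132 = 0.1071
Extrapolate from 61.8 m to 182.0 m: V₃ = 35.0 × (182.0/61.8)^0.1071 = 35.0 × 1.1226 = 39.2901 knots

39.3 knots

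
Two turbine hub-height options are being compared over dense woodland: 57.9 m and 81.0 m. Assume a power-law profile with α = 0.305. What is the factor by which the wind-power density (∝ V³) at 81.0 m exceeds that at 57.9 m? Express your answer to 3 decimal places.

1.360

Speed ratio: V_B/V_A = (z_B/z_A)^α = (81.0/57.9)^0.305 = (1.3990)^0.305 = 1.10782
Power-density ratio: P_B/P_A = (V_B/V_A)³ = (1.10782)³ = 1.35961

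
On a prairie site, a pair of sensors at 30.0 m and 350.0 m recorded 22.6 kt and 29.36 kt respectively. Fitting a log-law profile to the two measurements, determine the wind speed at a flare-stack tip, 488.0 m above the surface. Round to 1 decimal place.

Log law: V ∝ ln(z/z₀). From the pair, with r = V₁/V₂ = 0.76975,
ln z₀ = (ln z₁ − r·ln z₂)/(1 − r) = (3.4012 − 0.76975×5.8579)/0.23025 = -4.8122 → z₀ = 0.008130 m
V₃ = V₁ · ln(z₃/z₀)/ln(z₁/z₀) = 22.6 × 11.0025/8.2133 = 30.2746 kt

30.3 kt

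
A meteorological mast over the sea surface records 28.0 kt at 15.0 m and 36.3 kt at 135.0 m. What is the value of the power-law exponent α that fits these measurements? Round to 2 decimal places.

Power law: V₂/V₁ = (z₂/z₁)^α ⇒ α = ln(V₂/V₁) / ln(z₂/z₁)
α = ln(36.3/28.0) / ln(135.0/15.0) = ln(1.2964) / ln(9.0000)
  = 0.25961 / 2.19722 = 0.11816

α ≈ 0.12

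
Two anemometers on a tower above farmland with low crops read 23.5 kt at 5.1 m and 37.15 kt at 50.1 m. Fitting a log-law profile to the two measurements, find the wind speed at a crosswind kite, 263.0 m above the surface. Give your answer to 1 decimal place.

47.1 kt

Log law: V ∝ ln(z/z₀). From the pair, with r = V₁/V₂ = 0.63257,
ln z₀ = (ln z₁ − r·ln z₂)/(1 − r) = (1.6292 − 0.63257×3.9140)/0.36743 = -2.3043 → z₀ = 0.09983 m
V₃ = V₁ · ln(z₃/z₀)/ln(z₁/z₀) = 23.5 × 7.8764/3.9335 = 47.0562 kt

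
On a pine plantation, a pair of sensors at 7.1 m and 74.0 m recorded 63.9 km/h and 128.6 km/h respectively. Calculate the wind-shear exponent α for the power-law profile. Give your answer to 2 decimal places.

α ≈ 0.30

Power law: V₂/V₁ = (z₂/z₁)^α ⇒ α = ln(V₂/V₁) / ln(z₂/z₁)
α = ln(128.6/63.9) / ln(74.0/7.1) = ln(2.0125) / ln(10.4225)
  = 0.69939 / 2.34397 = 0.29838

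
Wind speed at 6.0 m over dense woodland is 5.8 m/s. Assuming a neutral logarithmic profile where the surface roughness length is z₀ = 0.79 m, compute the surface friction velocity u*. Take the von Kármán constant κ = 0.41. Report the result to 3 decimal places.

u* ≈ 1.173 m/s

Log law: V(z) = (u*/κ) · ln(z/z₀) ⇒ u* = κ · V / ln(z/z₀)
u* = 0.41 × 5.8 / ln(6.0/0.79) = 0.41 × 5.8 / 2.0275
   = 2.3780 / 2.0275 = 1.1729 m/s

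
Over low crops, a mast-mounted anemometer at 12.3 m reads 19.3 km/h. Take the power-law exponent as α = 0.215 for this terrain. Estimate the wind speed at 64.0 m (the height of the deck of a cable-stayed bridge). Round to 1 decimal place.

Power-law profile: V₂ = V₁ · (z₂/z₁)^α
V₂ = 19.3 × (64.0/12.3)^0.215 = 19.3 × (5.2033)^0.215
    = 19.3 × 1.4256 = 27.5142 km/h

27.5 km/h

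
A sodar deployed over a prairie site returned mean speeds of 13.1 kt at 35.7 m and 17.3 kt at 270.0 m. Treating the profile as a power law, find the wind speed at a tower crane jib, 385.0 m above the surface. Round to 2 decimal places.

First find α: α = ln(V₂/V₁)/ln(z₂/z₁) = ln(17.3/13.1)/ln(270.0/35.7) = 0.27809/2.02327 = 0.1374
Extrapolate from 270.0 m to 385.0 m: V₃ = 17.3 × (385.0/270.0)^0.1374 = 17.3 × 1.0500 = 18.1646 kt

18.16 kt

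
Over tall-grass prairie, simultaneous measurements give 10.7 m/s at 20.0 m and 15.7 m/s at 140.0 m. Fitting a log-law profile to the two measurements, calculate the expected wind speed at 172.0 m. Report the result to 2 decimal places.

Log law: V ∝ ln(z/z₀). From the pair, with r = V₁/V₂ = 0.68153,
ln z₀ = (ln z₁ − r·ln z₂)/(1 − r) = (2.9957 − 0.68153×4.9416)/0.31847 = -1.1685 → z₀ = 0.3108 m
V₃ = V₁ · ln(z₃/z₀)/ln(z₁/z₀) = 10.7 × 6.3160/4.1642 = 16.2289 m/s

16.23 m/s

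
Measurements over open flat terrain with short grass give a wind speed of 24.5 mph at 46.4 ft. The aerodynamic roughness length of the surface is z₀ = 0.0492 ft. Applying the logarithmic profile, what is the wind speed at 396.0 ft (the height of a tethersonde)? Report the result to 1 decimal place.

Log law: V(z) ∝ ln(z/z₀), so V₂/V₁ = ln(z₂/z₀) / ln(z₁/z₀).
ln(396.0/0.0492) = 8.9933, ln(46.4/0.0492) = 6.8492
V₂ = 24.5 × 8.9933/6.8492 = 24.5 × 1.3130 = 32.1697 mph

32.2 mph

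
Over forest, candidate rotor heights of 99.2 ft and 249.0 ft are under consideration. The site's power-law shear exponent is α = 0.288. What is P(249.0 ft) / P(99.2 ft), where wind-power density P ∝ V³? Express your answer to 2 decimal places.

2.21

Speed ratio: V_B/V_A = (z_B/z_A)^α = (249.0/99.2)^0.288 = (2.5101)^0.288 = 1.30350
Power-density ratio: P_B/P_A = (V_B/V_A)³ = (1.30350)³ = 2.21478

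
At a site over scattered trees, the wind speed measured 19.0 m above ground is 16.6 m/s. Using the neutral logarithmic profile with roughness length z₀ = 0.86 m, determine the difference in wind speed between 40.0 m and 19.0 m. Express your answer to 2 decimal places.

3.99 m/s

Log law: V₂ = V₁ · ln(z₂/z₀)/ln(z₁/z₀) = 16.6 × 3.8397/3.0953 = 20.5925 m/s
ΔV = 20.5925 − 16.6 = 3.9925 m/s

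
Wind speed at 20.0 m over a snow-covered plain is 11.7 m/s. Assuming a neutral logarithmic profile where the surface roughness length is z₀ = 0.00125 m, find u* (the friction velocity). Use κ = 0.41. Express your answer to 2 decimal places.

Log law: V(z) = (u*/κ) · ln(z/z₀) ⇒ u* = κ · V / ln(z/z₀)
u* = 0.41 × 11.7 / ln(20.0/0.00125) = 0.41 × 11.7 / 9.6803
   = 4.7970 / 9.6803 = 0.4955 m/s

u* ≈ 0.50 m/s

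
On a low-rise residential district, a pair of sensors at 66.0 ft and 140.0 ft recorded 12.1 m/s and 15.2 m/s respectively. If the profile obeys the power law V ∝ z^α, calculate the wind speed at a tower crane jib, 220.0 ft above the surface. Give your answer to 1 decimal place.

First find α: α = ln(V₂/V₁)/ln(z₂/z₁) = ln(15.2/12.1)/ln(140.0/66.0) = 0.22809/0.75199 = 0.3033
Extrapolate from 140.0 ft to 220.0 ft: V₃ = 15.2 × (220.0/140.0)^0.3033 = 15.2 × 1.1469 = 17.4334 m/s

17.4 m/s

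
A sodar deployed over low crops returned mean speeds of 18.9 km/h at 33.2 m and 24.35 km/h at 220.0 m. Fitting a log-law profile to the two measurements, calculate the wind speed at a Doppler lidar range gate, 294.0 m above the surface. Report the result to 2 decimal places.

Log law: V ∝ ln(z/z₀). From the pair, with r = V₁/V₂ = 0.77618,
ln z₀ = (ln z₁ − r·ln z₂)/(1 − r) = (3.5025 − 0.77618×5.3936)/0.22382 = -3.0555 → z₀ = 0.04710 m
V₃ = V₁ · ln(z₃/z₀)/ln(z₁/z₀) = 18.9 × 8.7391/6.5580 = 25.1856 km/h

25.19 km/h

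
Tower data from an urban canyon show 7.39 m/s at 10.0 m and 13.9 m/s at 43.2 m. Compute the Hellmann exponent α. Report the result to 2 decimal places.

Power law: V₂/V₁ = (z₂/z₁)^α ⇒ α = ln(V₂/V₁) / ln(z₂/z₁)
α = ln(13.9/7.39) / ln(43.2/10.0) = ln(1.8809) / ln(4.3200)
  = 0.63176 / 1.46326 = 0.43175

α ≈ 0.43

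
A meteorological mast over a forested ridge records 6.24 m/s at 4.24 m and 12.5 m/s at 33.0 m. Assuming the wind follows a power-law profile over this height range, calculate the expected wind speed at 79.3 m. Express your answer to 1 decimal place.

First find α: α = ln(V₂/V₁)/ln(z₂/z₁) = ln(12.5/6.24)/ln(33.0/4.24) = 0.69475/2.05194 = 0.3386
Extrapolate from 33.0 m to 79.3 m: V₃ = 12.5 × (79.3/33.0)^0.3386 = 12.5 × 1.3456 = 16.8201 m/s

16.8 m/s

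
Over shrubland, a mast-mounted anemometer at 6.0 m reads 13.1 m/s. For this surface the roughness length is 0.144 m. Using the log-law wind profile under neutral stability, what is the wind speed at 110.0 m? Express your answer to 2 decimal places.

23.32 m/s

Log law: V(z) ∝ ln(z/z₀), so V₂/V₁ = ln(z₂/z₀) / ln(z₁/z₀).
ln(110.0/0.144) = 6.6384, ln(6.0/0.144) = 3.7297
V₂ = 13.1 × 6.6384/3.7297 = 13.1 × 1.7799 = 23.3164 m/s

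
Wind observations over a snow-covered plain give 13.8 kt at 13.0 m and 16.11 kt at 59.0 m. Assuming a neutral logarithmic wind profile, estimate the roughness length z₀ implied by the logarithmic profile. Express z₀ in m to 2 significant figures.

z₀ ≈ 0.0015 m

Log law: V(z) ∝ ln(z/z₀). With r = V₁/V₂ = 13.8/16.11 = 0.85661,
r · ln(z₂/z₀) = ln(z₁/z₀) ⇒ ln z₀ = (ln z₁ − r·ln z₂)/(1 − r)
ln z₀ = (2.56495 − 0.85661×4.07754) / 0.14339 = -6.4713
z₀ = exp(-6.4713) = 0.001547 m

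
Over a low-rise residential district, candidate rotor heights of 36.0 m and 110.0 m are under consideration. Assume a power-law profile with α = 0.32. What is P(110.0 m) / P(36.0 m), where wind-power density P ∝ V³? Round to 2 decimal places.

Speed ratio: V_B/V_A = (z_B/z_A)^α = (110.0/36.0)^0.32 = (3.0556)^0.32 = 1.42965
Power-density ratio: P_B/P_A = (V_B/V_A)³ = (1.42965)³ = 2.92204

2.92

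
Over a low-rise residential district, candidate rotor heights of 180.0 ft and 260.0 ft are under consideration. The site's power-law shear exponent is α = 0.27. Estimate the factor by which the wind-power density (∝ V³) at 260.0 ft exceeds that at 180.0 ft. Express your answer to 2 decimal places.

1.35

Speed ratio: V_B/V_A = (z_B/z_A)^α = (260.0/180.0)^0.27 = (1.4444)^0.27 = 1.10438
Power-density ratio: P_B/P_A = (V_B/V_A)³ = (1.10438)³ = 1.34697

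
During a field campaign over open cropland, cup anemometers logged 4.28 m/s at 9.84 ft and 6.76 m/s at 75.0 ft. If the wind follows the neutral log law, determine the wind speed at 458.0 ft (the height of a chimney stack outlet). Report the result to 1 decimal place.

9.0 m/s

Log law: V ∝ ln(z/z₀). From the pair, with r = V₁/V₂ = 0.63314,
ln z₀ = (ln z₁ − r·ln z₂)/(1 − r) = (2.2865 − 0.63314×4.3175)/0.36686 = -1.2187 → z₀ = 0.2956 ft
V₃ = V₁ · ln(z₃/z₀)/ln(z₁/z₀) = 4.28 × 7.3456/3.5052 = 8.9694 m/s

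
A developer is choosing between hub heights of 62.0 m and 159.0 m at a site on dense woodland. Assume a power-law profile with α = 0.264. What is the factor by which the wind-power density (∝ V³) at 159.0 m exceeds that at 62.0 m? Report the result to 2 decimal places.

2.11

Speed ratio: V_B/V_A = (z_B/z_A)^α = (159.0/62.0)^0.264 = (2.5645)^0.264 = 1.28226
Power-density ratio: P_B/P_A = (V_B/V_A)³ = (1.28226)³ = 2.10830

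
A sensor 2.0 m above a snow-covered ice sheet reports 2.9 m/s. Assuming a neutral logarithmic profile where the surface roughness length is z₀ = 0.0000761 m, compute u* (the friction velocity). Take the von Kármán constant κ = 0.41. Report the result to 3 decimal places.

Log law: V(z) = (u*/κ) · ln(z/z₀) ⇒ u* = κ · V / ln(z/z₀)
u* = 0.41 × 2.9 / ln(2.0/0.0000761) = 0.41 × 2.9 / 10.1766
   = 1.1890 / 10.1766 = 0.1168 m/s

u* ≈ 0.117 m/s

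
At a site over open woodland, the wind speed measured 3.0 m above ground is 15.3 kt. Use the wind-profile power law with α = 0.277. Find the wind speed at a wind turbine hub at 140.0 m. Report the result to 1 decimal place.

Power-law profile: V₂ = V₁ · (z₂/z₁)^α
V₂ = 15.3 × (140.0/3.0)^0.277 = 15.3 × (46.6667)^0.277
    = 15.3 × 2.8994 = 44.3615 kt

44.4 kt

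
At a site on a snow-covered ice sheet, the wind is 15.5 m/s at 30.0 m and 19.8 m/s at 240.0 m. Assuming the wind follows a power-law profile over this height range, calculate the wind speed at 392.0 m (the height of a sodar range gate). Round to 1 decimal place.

21.0 m/s

First find α: α = ln(V₂/V₁)/ln(z₂/z₁) = ln(19.8/15.5)/ln(240.0/30.0) = 0.24484/2.07944 = 0.1177
Extrapolate from 240.0 m to 392.0 m: V₃ = 19.8 × (392.0/240.0)^0.1177 = 19.8 × 1.0595 = 20.9775 m/s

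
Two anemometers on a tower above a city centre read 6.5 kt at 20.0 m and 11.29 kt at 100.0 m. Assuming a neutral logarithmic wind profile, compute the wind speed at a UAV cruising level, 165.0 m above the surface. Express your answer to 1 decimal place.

Log law: V ∝ ln(z/z₀). From the pair, with r = V₁/V₂ = 0.57573,
ln z₀ = (ln z₁ − r·ln z₂)/(1 − r) = (2.9957 − 0.57573×4.6052)/0.42427 = 0.8117 → z₀ = 2.252 m
V₃ = V₁ · ln(z₃/z₀)/ln(z₁/z₀) = 6.5 × 4.2942/2.1840 = 12.7804 kt

12.8 kt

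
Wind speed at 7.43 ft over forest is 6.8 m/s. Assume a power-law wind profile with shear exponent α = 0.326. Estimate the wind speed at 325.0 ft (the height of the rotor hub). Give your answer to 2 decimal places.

23.30 m/s

Power-law profile: V₂ = V₁ · (z₂/z₁)^α
V₂ = 6.8 × (325.0/7.43)^0.326 = 6.8 × (43.7416)^0.326
    = 6.8 × 3.4271 = 23.3045 m/s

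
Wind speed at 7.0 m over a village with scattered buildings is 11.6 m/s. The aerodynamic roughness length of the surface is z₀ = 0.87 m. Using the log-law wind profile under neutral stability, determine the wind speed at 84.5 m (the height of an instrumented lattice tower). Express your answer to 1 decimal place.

25.5 m/s

Log law: V(z) ∝ ln(z/z₀), so V₂/V₁ = ln(z₂/z₀) / ln(z₁/z₀).
ln(84.5/0.87) = 4.5760, ln(7.0/0.87) = 2.0852
V₂ = 11.6 × 4.5760/2.0852 = 11.6 × 2.1945 = 25.4568 m/s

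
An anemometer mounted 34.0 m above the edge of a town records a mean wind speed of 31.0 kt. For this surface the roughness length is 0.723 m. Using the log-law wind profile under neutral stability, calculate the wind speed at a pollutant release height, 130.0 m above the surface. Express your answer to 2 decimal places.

Log law: V(z) ∝ ln(z/z₀), so V₂/V₁ = ln(z₂/z₀) / ln(z₁/z₀).
ln(130.0/0.723) = 5.1919, ln(34.0/0.723) = 3.8507
V₂ = 31.0 × 5.1919/3.8507 = 31.0 × 1.3483 = 41.7971 kt

41.80 kt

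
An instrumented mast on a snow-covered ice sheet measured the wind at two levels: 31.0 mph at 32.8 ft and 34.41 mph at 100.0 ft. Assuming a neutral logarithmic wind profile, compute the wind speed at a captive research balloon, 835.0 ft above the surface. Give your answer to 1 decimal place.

40.9 mph

Log law: V ∝ ln(z/z₀). From the pair, with r = V₁/V₂ = 0.90090,
ln z₀ = (ln z₁ − r·ln z₂)/(1 − r) = (3.4904 − 0.90090×4.6052)/0.09910 = -6.6436 → z₀ = 0.001302 ft
V₃ = V₁ · ln(z₃/z₀)/ln(z₁/z₀) = 31.0 × 13.3710/10.1340 = 40.9020 mph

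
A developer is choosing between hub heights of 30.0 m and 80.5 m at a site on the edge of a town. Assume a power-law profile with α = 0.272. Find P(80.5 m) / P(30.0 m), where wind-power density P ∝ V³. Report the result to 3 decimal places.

Speed ratio: V_B/V_A = (z_B/z_A)^α = (80.5/30.0)^0.272 = (2.6833)^0.272 = 1.30798
Power-density ratio: P_B/P_A = (V_B/V_A)³ = (1.30798)³ = 2.23768

2.238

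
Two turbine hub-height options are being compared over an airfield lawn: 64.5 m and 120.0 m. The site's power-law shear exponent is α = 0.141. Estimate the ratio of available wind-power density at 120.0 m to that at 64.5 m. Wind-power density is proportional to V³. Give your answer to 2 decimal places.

1.30

Speed ratio: V_B/V_A = (z_B/z_A)^α = (120.0/64.5)^0.141 = (1.8605)^0.141 = 1.09148
Power-density ratio: P_B/P_A = (V_B/V_A)³ = (1.09148)³ = 1.30032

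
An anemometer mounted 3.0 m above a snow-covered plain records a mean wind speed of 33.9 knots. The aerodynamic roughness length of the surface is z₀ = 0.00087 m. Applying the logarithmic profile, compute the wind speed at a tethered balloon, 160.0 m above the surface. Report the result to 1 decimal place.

50.4 knots

Log law: V(z) ∝ ln(z/z₀), so V₂/V₁ = ln(z₂/z₀) / ln(z₁/z₀).
ln(160.0/0.00087) = 12.1222, ln(3.0/0.00087) = 8.1456
V₂ = 33.9 × 12.1222/8.1456 = 33.9 × 1.4882 = 50.4494 knots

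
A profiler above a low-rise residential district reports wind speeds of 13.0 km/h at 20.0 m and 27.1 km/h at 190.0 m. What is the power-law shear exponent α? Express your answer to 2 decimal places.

Power law: V₂/V₁ = (z₂/z₁)^α ⇒ α = ln(V₂/V₁) / ln(z₂/z₁)
α = ln(27.1/13.0) / ln(190.0/20.0) = ln(2.0846) / ln(9.5000)
  = 0.73458 / 2.25129 = 0.32629

α ≈ 0.33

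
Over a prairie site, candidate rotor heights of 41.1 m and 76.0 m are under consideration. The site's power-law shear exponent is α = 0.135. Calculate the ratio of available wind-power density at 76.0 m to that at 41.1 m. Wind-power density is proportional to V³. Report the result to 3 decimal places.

Speed ratio: V_B/V_A = (z_B/z_A)^α = (76.0/41.1)^0.135 = (1.8491)^0.135 = 1.08653
Power-density ratio: P_B/P_A = (V_B/V_A)³ = (1.08653)³ = 1.28270

1.283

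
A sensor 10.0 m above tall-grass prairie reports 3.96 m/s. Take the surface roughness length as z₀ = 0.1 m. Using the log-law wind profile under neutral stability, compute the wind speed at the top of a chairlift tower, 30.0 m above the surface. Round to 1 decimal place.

4.9 m/s

Log law: V(z) ∝ ln(z/z₀), so V₂/V₁ = ln(z₂/z₀) / ln(z₁/z₀).
ln(30.0/0.1) = 5.7038, ln(10.0/0.1) = 4.6052
V₂ = 3.96 × 5.7038/4.6052 = 3.96 × 1.2386 = 4.9047 m/s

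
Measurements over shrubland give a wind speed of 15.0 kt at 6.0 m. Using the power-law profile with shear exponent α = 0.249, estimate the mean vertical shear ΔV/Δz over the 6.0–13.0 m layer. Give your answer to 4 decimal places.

Power law: V₂ = V₁ · (z₂/z₁)^α = 15.0 × (2.1667)^0.249 = 18.1846 kt
ΔV/Δz = (18.1846 − 15.0)/(13.0 − 6.0) = 3.1846/7.0000 = 0.45494 kt/m

0.4549 kt/m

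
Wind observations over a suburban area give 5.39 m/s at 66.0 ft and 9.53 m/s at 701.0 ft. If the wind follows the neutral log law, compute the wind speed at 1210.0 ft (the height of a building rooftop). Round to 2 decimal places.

Log law: V ∝ ln(z/z₀). From the pair, with r = V₁/V₂ = 0.56558,
ln z₀ = (ln z₁ − r·ln z₂)/(1 − r) = (4.1897 − 0.56558×6.5525)/0.43442 = 1.1134 → z₀ = 3.045 ft
V₃ = V₁ · ln(z₃/z₀)/ln(z₁/z₀) = 5.39 × 5.9850/3.0763 = 10.4864 m/s

10.49 m/s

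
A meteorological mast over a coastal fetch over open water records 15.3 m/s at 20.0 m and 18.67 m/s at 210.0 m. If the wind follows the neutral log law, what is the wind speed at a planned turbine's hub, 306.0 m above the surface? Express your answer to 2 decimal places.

Log law: V ∝ ln(z/z₀). From the pair, with r = V₁/V₂ = 0.81950,
ln z₀ = (ln z₁ − r·ln z₂)/(1 − r) = (2.9957 − 0.81950×5.3471)/0.18050 = -7.6797 → z₀ = 0.0004621 m
V₃ = V₁ · ln(z₃/z₀)/ln(z₁/z₀) = 15.3 × 13.4032/10.6754 = 19.2096 m/s

19.21 m/s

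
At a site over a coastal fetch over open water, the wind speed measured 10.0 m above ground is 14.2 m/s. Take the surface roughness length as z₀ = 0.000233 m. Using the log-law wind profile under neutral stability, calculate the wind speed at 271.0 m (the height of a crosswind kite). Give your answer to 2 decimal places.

Log law: V(z) ∝ ln(z/z₀), so V₂/V₁ = ln(z₂/z₀) / ln(z₁/z₀).
ln(271.0/0.000233) = 13.9666, ln(10.0/0.000233) = 10.6671
V₂ = 14.2 × 13.9666/10.6671 = 14.2 × 1.3093 = 18.5923 m/s

18.59 m/s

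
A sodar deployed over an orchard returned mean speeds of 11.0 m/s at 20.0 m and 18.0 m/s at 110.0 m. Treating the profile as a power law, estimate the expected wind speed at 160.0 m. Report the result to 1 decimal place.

First find α: α = ln(V₂/V₁)/ln(z₂/z₁) = ln(18.0/11.0)/ln(110.0/20.0) = 0.49248/1.70475 = 0.2889
Extrapolate from 110.0 m to 160.0 m: V₃ = 18.0 × (160.0/110.0)^0.2889 = 18.0 × 1.1143 = 20.0577 m/s

20.1 m/s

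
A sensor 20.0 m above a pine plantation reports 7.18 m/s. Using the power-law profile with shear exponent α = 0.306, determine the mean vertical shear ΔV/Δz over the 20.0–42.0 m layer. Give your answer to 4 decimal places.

0.0832 m/s/m

Power law: V₂ = V₁ · (z₂/z₁)^α = 7.18 × (2.1000)^0.306 = 9.0100 m/s
ΔV/Δz = (9.0100 − 7.18)/(42.0 − 20.0) = 1.8300/22.0000 = 0.08318 m/s/m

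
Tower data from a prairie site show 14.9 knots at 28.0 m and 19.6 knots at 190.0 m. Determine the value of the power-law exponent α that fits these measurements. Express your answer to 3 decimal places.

Power law: V₂/V₁ = (z₂/z₁)^α ⇒ α = ln(V₂/V₁) / ln(z₂/z₁)
α = ln(19.6/14.9) / ln(190.0/28.0) = ln(1.3154) / ln(6.7857)
  = 0.27417 / 1.91482 = 0.14318

α ≈ 0.143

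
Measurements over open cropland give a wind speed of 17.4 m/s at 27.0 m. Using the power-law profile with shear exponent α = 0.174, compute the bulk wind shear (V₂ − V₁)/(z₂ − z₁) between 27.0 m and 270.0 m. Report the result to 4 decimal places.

0.0353 m/s/m

Power law: V₂ = V₁ · (z₂/z₁)^α = 17.4 × (10.0000)^0.174 = 25.9746 m/s
ΔV/Δz = (25.9746 − 17.4)/(270.0 − 27.0) = 8.5746/243.0000 = 0.03529 m/s/m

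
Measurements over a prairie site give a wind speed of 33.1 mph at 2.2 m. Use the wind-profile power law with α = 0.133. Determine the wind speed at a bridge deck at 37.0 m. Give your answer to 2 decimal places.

48.18 mph

Power-law profile: V₂ = V₁ · (z₂/z₁)^α
V₂ = 33.1 × (37.0/2.2)^0.133 = 33.1 × (16.8182)^0.133
    = 33.1 × 1.4556 = 48.1789 mph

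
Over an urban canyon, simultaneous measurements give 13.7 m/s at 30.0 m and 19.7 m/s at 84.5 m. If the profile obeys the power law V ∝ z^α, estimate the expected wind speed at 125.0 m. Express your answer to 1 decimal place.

First find α: α = ln(V₂/V₁)/ln(z₂/z₁) = ln(19.7/13.7)/ln(84.5/30.0) = 0.36322/1.03555 = 0.3508
Extrapolate from 84.5 m to 125.0 m: V₃ = 19.7 × (125.0/84.5)^0.3508 = 19.7 × 1.1472 = 22.6002 m/s

22.6 m/s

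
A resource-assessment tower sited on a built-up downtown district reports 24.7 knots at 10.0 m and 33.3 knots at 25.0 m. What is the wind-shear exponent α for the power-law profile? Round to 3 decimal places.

α ≈ 0.326

Power law: V₂/V₁ = (z₂/z₁)^α ⇒ α = ln(V₂/V₁) / ln(z₂/z₁)
α = ln(33.3/24.7) / ln(25.0/10.0) = ln(1.3482) / ln(2.5000)
  = 0.29875 / 0.91629 = 0.32605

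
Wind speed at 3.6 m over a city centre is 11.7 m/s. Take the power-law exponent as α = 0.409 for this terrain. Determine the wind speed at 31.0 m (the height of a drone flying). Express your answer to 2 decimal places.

Power-law profile: V₂ = V₁ · (z₂/z₁)^α
V₂ = 11.7 × (31.0/3.6)^0.409 = 11.7 × (8.6111)^0.409
    = 11.7 × 2.4123 = 28.2244 m/s

28.22 m/s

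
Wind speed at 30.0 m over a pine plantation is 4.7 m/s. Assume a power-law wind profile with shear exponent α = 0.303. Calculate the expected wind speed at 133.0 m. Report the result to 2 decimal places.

Power-law profile: V₂ = V₁ · (z₂/z₁)^α
V₂ = 4.7 × (133.0/30.0)^0.303 = 4.7 × (4.4333)^0.303
    = 4.7 × 1.5702 = 7.3800 m/s

7.38 m/s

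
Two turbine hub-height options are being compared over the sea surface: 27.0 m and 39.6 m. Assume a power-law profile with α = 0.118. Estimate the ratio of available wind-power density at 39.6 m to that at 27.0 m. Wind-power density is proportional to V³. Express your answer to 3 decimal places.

1.145

Speed ratio: V_B/V_A = (z_B/z_A)^α = (39.6/27.0)^0.118 = (1.4667)^0.118 = 1.04623
Power-density ratio: P_B/P_A = (V_B/V_A)³ = (1.04623)³ = 1.14520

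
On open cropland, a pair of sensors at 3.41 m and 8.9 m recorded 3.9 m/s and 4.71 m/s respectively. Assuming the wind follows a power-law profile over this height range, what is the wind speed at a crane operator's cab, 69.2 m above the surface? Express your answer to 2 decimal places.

First find α: α = ln(V₂/V₁)/ln(z₂/z₁) = ln(4.71/3.9)/ln(8.9/3.41) = 0.18871/0.95934 = 0.1967
Extrapolate from 8.9 m to 69.2 m: V₃ = 4.71 × (69.2/8.9)^0.1967 = 4.71 × 1.4970 = 7.0507 m/s

7.05 m/s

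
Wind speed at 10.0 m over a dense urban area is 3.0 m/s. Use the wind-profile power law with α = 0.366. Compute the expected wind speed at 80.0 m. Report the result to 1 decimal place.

6.4 m/s

Power-law profile: V₂ = V₁ · (z₂/z₁)^α
V₂ = 3.0 × (80.0/10.0)^0.366 = 3.0 × (8.0000)^0.366
    = 3.0 × 2.1406 = 6.4217 m/s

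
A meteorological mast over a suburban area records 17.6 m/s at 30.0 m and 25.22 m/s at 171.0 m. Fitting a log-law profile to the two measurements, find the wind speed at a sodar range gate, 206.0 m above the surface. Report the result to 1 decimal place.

26.0 m/s

Log law: V ∝ ln(z/z₀). From the pair, with r = V₁/V₂ = 0.69786,
ln z₀ = (ln z₁ − r·ln z₂)/(1 − r) = (3.4012 − 0.69786×5.1417)/0.30214 = -0.6188 → z₀ = 0.5386 m
V₃ = V₁ · ln(z₃/z₀)/ln(z₁/z₀) = 17.6 × 5.9467/4.0200 = 26.0353 m/s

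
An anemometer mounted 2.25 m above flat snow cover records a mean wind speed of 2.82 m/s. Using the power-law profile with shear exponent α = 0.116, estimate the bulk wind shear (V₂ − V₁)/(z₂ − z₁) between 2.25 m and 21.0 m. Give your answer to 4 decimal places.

Power law: V₂ = V₁ · (z₂/z₁)^α = 2.82 × (9.3333)^0.116 = 3.6540 m/s
ΔV/Δz = (3.6540 − 2.82)/(21.0 − 2.25) = 0.8340/18.7500 = 0.04448 m/s/m

0.0445 m/s/m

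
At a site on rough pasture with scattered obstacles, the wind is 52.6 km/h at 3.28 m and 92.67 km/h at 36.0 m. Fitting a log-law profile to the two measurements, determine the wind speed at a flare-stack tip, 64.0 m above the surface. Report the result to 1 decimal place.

102.3 km/h

Log law: V ∝ ln(z/z₀). From the pair, with r = V₁/V₂ = 0.56761,
ln z₀ = (ln z₁ − r·ln z₂)/(1 − r) = (1.1878 − 0.56761×3.5835)/0.43239 = -1.9570 → z₀ = 0.1413 m
V₃ = V₁ · ln(z₃/z₀)/ln(z₁/z₀) = 52.6 × 6.1158/3.1448 = 102.2935 km/h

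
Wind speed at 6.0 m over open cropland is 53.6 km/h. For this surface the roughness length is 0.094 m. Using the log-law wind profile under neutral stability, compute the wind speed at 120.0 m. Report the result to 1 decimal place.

Log law: V(z) ∝ ln(z/z₀), so V₂/V₁ = ln(z₂/z₀) / ln(z₁/z₀).
ln(120.0/0.094) = 7.1520, ln(6.0/0.094) = 4.1562
V₂ = 53.6 × 7.1520/4.1562 = 53.6 × 1.7208 = 92.2340 km/h

92.2 km/h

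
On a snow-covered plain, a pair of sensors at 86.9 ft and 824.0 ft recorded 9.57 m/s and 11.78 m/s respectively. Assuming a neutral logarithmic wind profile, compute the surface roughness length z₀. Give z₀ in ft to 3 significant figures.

Log law: V(z) ∝ ln(z/z₀). With r = V₁/V₂ = 9.57/11.78 = 0.81239,
r · ln(z₂/z₀) = ln(z₁/z₀) ⇒ ln z₀ = (ln z₁ − r·ln z₂)/(1 − r)
ln z₀ = (4.46476 − 0.81239×6.71417) / 0.18761 = -5.2759
z₀ = exp(-5.2759) = 0.005113 ft

z₀ ≈ 0.00511 ft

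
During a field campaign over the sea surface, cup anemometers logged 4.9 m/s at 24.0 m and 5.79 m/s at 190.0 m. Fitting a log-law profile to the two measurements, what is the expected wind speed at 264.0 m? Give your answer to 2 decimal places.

Log law: V ∝ ln(z/z₀). From the pair, with r = V₁/V₂ = 0.84629,
ln z₀ = (ln z₁ − r·ln z₂)/(1 − r) = (3.1781 − 0.84629×5.2470)/0.15371 = -8.2129 → z₀ = 0.0002711 m
V₃ = V₁ · ln(z₃/z₀)/ln(z₁/z₀) = 4.9 × 13.7889/11.3910 = 5.9315 m/s

5.93 m/s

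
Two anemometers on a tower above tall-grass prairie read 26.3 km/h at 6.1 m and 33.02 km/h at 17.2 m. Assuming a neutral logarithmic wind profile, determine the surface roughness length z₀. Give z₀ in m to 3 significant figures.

Log law: V(z) ∝ ln(z/z₀). With r = V₁/V₂ = 26.3/33.02 = 0.79649,
r · ln(z₂/z₀) = ln(z₁/z₀) ⇒ ln z₀ = (ln z₁ − r·ln z₂)/(1 − r)
ln z₀ = (1.80829 − 0.79649×2.84491) / 0.20351 = -2.2487
z₀ = exp(-2.2487) = 0.1055 m

z₀ ≈ 0.106 m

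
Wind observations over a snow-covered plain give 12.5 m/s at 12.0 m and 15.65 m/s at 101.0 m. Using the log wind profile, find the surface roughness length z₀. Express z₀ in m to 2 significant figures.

Log law: V(z) ∝ ln(z/z₀). With r = V₁/V₂ = 12.5/15.65 = 0.79872,
r · ln(z₂/z₀) = ln(z₁/z₀) ⇒ ln z₀ = (ln z₁ − r·ln z₂)/(1 − r)
ln z₀ = (2.48491 − 0.79872×4.61512) / 0.20128 = -5.9683
z₀ = exp(-5.9683) = 0.002559 m

z₀ ≈ 0.0026 m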